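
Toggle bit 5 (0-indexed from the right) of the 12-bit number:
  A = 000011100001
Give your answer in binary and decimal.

Mask = 1 << 5 = 000000100000
Bit 5 of A is 1; XOR with the mask flips it to 0.
  000011100001
^ 000000100000
--------------
  000011000001

Answer: 000011000001 (193)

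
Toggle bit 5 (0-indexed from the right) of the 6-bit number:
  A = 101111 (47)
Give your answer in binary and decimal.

Mask = 1 << 5 = 100000
Bit 5 of A is 1; XOR with the mask flips it to 0.
  101111
^ 100000
--------
  001111

Answer: 001111 (15)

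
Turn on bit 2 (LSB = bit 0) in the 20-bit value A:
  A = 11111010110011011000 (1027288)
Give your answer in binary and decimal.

Mask = 1 << 2 = 00000000000000000100
Bit 2 of A is 0, so OR-ing with the mask flips it to 1.
  11111010110011011000
| 00000000000000000100
----------------------
  11111010110011011100

Answer: 11111010110011011100 (1027292)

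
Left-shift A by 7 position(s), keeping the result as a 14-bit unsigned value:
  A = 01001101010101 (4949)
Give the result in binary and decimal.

Shift left by 7: drop the top 7 bit(s), append 7 zero(s) on the right.
  01001101010101  ->  discard [0100110], keep [1010101], append 0000000
= 10101010000000

Answer: 10101010000000 (10880)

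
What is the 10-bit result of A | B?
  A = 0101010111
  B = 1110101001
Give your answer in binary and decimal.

Apply | to each column (1 where either bit is 1):
  0101010111
| 1110101001
------------
  1111111111

Answer: 1111111111 (1023)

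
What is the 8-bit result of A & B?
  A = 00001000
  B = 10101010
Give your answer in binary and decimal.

Apply & to each column (1 only where both bits are 1):
  00001000
& 10101010
----------
  00001000

Answer: 00001000 (8)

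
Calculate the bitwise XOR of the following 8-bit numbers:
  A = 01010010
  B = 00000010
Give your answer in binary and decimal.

Apply ^ to each column (1 where bits differ):
  01010010
^ 00000010
----------
  01010000

Answer: 01010000 (80)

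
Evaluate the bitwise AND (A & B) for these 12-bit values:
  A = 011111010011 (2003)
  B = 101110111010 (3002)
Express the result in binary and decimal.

Apply & to each column (1 only where both bits are 1):
  011111010011
& 101110111010
--------------
  001110010010

Answer: 001110010010 (914)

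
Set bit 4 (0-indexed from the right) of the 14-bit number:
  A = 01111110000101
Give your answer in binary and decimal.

Mask = 1 << 4 = 00000000010000
Bit 4 of A is 0, so OR-ing with the mask flips it to 1.
  01111110000101
| 00000000010000
----------------
  01111110010101

Answer: 01111110010101 (8085)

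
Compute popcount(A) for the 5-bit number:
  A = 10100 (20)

10100
1-bits at positions (from bit 0 = LSB): 2, 4
Count = 2

Answer: 2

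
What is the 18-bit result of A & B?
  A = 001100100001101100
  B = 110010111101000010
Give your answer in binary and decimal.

Apply & to each column (1 only where both bits are 1):
  001100100001101100
& 110010111101000010
--------------------
  000000100001000000

Answer: 000000100001000000 (2112)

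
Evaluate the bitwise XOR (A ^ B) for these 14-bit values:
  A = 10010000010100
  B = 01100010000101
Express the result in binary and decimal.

Apply ^ to each column (1 where bits differ):
  10010000010100
^ 01100010000101
----------------
  11110010010001

Answer: 11110010010001 (15505)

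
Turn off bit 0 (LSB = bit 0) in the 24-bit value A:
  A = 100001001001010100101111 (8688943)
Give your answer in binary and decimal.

Mask = ~(1 << 0) = 111111111111111111111110
Bit 0 of A is 1, so AND-ing with the mask clears it to 0.
  100001001001010100101111
& 111111111111111111111110
--------------------------
  100001001001010100101110

Answer: 100001001001010100101110 (8688942)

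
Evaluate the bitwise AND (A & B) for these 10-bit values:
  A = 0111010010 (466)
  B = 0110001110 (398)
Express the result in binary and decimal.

Apply & to each column (1 only where both bits are 1):
  0111010010
& 0110001110
------------
  0110000010

Answer: 0110000010 (386)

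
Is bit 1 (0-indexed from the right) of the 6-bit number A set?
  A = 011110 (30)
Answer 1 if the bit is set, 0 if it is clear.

Bit 1 is the 2nd from the right.
  011110
      ^
That bit is 1.

Answer: 1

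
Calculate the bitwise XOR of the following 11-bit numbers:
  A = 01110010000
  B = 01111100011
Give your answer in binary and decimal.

Apply ^ to each column (1 where bits differ):
  01110010000
^ 01111100011
-------------
  00001110011

Answer: 00001110011 (115)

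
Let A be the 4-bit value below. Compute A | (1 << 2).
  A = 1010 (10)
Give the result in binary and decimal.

Mask = 1 << 2 = 0100
Bit 2 of A is 0, so OR-ing with the mask flips it to 1.
  1010
| 0100
------
  1110

Answer: 1110 (14)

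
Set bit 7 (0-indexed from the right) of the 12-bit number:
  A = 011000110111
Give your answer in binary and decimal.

Mask = 1 << 7 = 000010000000
Bit 7 of A is 0, so OR-ing with the mask flips it to 1.
  011000110111
| 000010000000
--------------
  011010110111

Answer: 011010110111 (1719)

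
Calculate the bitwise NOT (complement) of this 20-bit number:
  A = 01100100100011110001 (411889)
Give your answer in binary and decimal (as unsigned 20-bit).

Flip each bit (0->1, 1->0):
  01100100100011110001
  10011011011100001110

Answer: 10011011011100001110 (636686)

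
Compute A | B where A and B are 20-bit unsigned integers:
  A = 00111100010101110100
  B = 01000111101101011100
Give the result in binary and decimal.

Apply | to each column (1 where either bit is 1):
  00111100010101110100
| 01000111101101011100
----------------------
  01111111111101111100

Answer: 01111111111101111100 (524156)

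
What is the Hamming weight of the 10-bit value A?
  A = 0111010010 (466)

0111010010
1-bits at positions (from bit 0 = LSB): 1, 4, 6, 7, 8
Count = 5

Answer: 5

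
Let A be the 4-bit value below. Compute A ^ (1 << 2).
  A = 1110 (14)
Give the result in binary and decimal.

Mask = 1 << 2 = 0100
Bit 2 of A is 1; XOR with the mask flips it to 0.
  1110
^ 0100
------
  1010

Answer: 1010 (10)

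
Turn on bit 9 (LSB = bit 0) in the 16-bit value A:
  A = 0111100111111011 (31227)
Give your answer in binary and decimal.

Mask = 1 << 9 = 0000001000000000
Bit 9 of A is 0, so OR-ing with the mask flips it to 1.
  0111100111111011
| 0000001000000000
------------------
  0111101111111011

Answer: 0111101111111011 (31739)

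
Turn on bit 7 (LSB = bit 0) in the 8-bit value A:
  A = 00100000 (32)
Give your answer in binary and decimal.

Mask = 1 << 7 = 10000000
Bit 7 of A is 0, so OR-ing with the mask flips it to 1.
  00100000
| 10000000
----------
  10100000

Answer: 10100000 (160)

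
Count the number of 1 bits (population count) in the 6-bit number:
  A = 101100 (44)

101100
1-bits at positions (from bit 0 = LSB): 2, 3, 5
Count = 3

Answer: 3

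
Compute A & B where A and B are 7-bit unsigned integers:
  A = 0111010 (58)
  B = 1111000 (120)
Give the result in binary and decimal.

Apply & to each column (1 only where both bits are 1):
  0111010
& 1111000
---------
  0111000

Answer: 0111000 (56)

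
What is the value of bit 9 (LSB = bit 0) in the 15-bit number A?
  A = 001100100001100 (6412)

Bit 9 is the 10th from the right.
  001100100001100
       ^
That bit is 0.

Answer: 0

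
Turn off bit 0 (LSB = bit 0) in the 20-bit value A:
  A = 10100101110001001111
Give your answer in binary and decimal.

Mask = ~(1 << 0) = 11111111111111111110
Bit 0 of A is 1, so AND-ing with the mask clears it to 0.
  10100101110001001111
& 11111111111111111110
----------------------
  10100101110001001110

Answer: 10100101110001001110 (678990)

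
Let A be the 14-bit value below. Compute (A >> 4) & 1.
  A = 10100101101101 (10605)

Bit 4 is the 5th from the right.
  10100101101101
           ^
That bit is 0.

Answer: 0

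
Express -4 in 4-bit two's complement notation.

1. Binary of +4:  0100
2. Invert bits:     1011
3. Add 1:           1100

Answer: 1100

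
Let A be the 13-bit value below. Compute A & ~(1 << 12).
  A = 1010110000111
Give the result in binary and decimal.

Mask = ~(1 << 12) = 0111111111111
Bit 12 of A is 1, so AND-ing with the mask clears it to 0.
  1010110000111
& 0111111111111
---------------
  0010110000111

Answer: 0010110000111 (1415)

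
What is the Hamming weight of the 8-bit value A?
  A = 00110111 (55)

00110111
1-bits at positions (from bit 0 = LSB): 0, 1, 2, 4, 5
Count = 5

Answer: 5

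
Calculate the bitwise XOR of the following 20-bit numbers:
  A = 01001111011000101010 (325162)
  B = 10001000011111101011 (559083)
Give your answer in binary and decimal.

Apply ^ to each column (1 where bits differ):
  01001111011000101010
^ 10001000011111101011
----------------------
  11000111000111000001

Answer: 11000111000111000001 (815553)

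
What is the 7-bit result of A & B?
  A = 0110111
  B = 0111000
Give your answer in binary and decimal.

Apply & to each column (1 only where both bits are 1):
  0110111
& 0111000
---------
  0110000

Answer: 0110000 (48)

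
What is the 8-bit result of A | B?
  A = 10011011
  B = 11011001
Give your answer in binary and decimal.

Apply | to each column (1 where either bit is 1):
  10011011
| 11011001
----------
  11011011

Answer: 11011011 (219)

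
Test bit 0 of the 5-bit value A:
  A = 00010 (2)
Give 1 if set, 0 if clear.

Bit 0 is the 1st from the right.
  00010
      ^
That bit is 0.

Answer: 0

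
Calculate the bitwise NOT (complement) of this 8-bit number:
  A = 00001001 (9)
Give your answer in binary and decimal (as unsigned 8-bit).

Flip each bit (0->1, 1->0):
  00001001
  11110110

Answer: 11110110 (246)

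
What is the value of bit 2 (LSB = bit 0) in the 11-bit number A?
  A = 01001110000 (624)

Bit 2 is the 3rd from the right.
  01001110000
          ^
That bit is 0.

Answer: 0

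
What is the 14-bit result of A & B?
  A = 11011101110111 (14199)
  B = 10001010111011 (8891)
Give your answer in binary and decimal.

Apply & to each column (1 only where both bits are 1):
  11011101110111
& 10001010111011
----------------
  10001000110011

Answer: 10001000110011 (8755)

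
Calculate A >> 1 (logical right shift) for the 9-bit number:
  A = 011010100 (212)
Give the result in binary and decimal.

Logical shift right by 1: drop the bottom 1 bit(s), prepend 1 zero(s) on the left.
  011010100  ->  keep [01101010], discard [0], prepend 0
= 001101010

Answer: 001101010 (106)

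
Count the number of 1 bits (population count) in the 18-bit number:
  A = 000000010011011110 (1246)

000000010011011110
1-bits at positions (from bit 0 = LSB): 1, 2, 3, 4, 6, 7, 10
Count = 7

Answer: 7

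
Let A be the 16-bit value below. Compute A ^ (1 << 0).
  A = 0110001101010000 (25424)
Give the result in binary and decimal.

Mask = 1 << 0 = 0000000000000001
Bit 0 of A is 0; XOR with the mask flips it to 1.
  0110001101010000
^ 0000000000000001
------------------
  0110001101010001

Answer: 0110001101010001 (25425)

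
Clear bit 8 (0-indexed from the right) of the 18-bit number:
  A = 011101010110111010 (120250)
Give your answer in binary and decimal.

Mask = ~(1 << 8) = 111111111011111111
Bit 8 of A is 1, so AND-ing with the mask clears it to 0.
  011101010110111010
& 111111111011111111
--------------------
  011101010010111010

Answer: 011101010010111010 (119994)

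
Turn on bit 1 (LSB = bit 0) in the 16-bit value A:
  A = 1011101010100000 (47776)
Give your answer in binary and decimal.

Mask = 1 << 1 = 0000000000000010
Bit 1 of A is 0, so OR-ing with the mask flips it to 1.
  1011101010100000
| 0000000000000010
------------------
  1011101010100010

Answer: 1011101010100010 (47778)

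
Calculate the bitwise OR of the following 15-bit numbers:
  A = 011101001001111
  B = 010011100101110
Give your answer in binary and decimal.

Apply | to each column (1 where either bit is 1):
  011101001001111
| 010011100101110
-----------------
  011111101101111

Answer: 011111101101111 (16239)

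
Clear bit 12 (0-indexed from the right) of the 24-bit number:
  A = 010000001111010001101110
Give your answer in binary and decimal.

Mask = ~(1 << 12) = 111111111110111111111111
Bit 12 of A is 1, so AND-ing with the mask clears it to 0.
  010000001111010001101110
& 111111111110111111111111
--------------------------
  010000001110010001101110

Answer: 010000001110010001101110 (4252782)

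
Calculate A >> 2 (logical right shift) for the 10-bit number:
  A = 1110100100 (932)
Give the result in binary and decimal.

Logical shift right by 2: drop the bottom 2 bit(s), prepend 2 zero(s) on the left.
  1110100100  ->  keep [11101001], discard [00], prepend 00
= 0011101001

Answer: 0011101001 (233)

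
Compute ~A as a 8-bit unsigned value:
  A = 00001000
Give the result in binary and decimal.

Flip each bit (0->1, 1->0):
  00001000
  11110111

Answer: 11110111 (247)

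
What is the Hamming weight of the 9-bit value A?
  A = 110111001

110111001
1-bits at positions (from bit 0 = LSB): 0, 3, 4, 5, 7, 8
Count = 6

Answer: 6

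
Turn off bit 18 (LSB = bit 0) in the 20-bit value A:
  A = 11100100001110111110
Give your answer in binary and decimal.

Mask = ~(1 << 18) = 10111111111111111111
Bit 18 of A is 1, so AND-ing with the mask clears it to 0.
  11100100001110111110
& 10111111111111111111
----------------------
  10100100001110111110

Answer: 10100100001110111110 (672702)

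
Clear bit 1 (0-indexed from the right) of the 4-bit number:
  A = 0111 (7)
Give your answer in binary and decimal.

Mask = ~(1 << 1) = 1101
Bit 1 of A is 1, so AND-ing with the mask clears it to 0.
  0111
& 1101
------
  0101

Answer: 0101 (5)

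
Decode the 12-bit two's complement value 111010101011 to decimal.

MSB is 1, so the value is negative. Find the magnitude:
1. Invert bits:  000101010100
2. Add 1:        000101010101  = 341
3. Apply sign:   -341

Answer: -341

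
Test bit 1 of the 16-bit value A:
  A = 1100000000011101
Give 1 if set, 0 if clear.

Bit 1 is the 2nd from the right.
  1100000000011101
                ^
That bit is 0.

Answer: 0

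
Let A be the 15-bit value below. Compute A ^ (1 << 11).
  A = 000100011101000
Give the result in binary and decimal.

Mask = 1 << 11 = 000100000000000
Bit 11 of A is 1; XOR with the mask flips it to 0.
  000100011101000
^ 000100000000000
-----------------
  000000011101000

Answer: 000000011101000 (232)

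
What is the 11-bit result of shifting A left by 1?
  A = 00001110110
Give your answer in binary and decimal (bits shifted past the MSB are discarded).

Shift left by 1: drop the top 1 bit(s), append 1 zero(s) on the right.
  00001110110  ->  discard [0], keep [0001110110], append 0
= 00011101100

Answer: 00011101100 (236)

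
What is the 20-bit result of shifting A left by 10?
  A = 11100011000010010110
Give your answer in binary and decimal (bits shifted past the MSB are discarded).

Shift left by 10: drop the top 10 bit(s), append 10 zero(s) on the right.
  11100011000010010110  ->  discard [1110001100], keep [0010010110], append 0000000000
= 00100101100000000000

Answer: 00100101100000000000 (153600)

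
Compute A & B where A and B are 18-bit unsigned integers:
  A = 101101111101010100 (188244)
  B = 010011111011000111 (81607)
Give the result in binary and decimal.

Apply & to each column (1 only where both bits are 1):
  101101111101010100
& 010011111011000111
--------------------
  000001111001000100

Answer: 000001111001000100 (7748)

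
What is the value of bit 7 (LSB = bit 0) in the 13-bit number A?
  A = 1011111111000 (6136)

Bit 7 is the 8th from the right.
  1011111111000
       ^
That bit is 1.

Answer: 1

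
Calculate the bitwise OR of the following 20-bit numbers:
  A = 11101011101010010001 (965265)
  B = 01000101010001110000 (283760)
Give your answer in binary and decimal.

Apply | to each column (1 where either bit is 1):
  11101011101010010001
| 01000101010001110000
----------------------
  11101111111011110001

Answer: 11101111111011110001 (982769)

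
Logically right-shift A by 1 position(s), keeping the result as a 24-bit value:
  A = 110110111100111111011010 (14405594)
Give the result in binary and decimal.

Logical shift right by 1: drop the bottom 1 bit(s), prepend 1 zero(s) on the left.
  110110111100111111011010  ->  keep [11011011110011111101101], discard [0], prepend 0
= 011011011110011111101101

Answer: 011011011110011111101101 (7202797)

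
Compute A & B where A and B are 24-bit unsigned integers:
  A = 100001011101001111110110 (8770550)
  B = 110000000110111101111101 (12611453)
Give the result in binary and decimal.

Apply & to each column (1 only where both bits are 1):
  100001011101001111110110
& 110000000110111101111101
--------------------------
  100000000100001101110100

Answer: 100000000100001101110100 (8405876)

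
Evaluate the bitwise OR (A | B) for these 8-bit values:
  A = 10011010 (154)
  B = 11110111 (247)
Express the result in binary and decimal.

Apply | to each column (1 where either bit is 1):
  10011010
| 11110111
----------
  11111111

Answer: 11111111 (255)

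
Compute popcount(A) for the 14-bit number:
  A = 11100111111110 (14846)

11100111111110
1-bits at positions (from bit 0 = LSB): 1, 2, 3, 4, 5, 6, 7, 8, 11, 12, 13
Count = 11

Answer: 11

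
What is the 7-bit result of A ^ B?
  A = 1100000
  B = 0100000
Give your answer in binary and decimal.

Apply ^ to each column (1 where bits differ):
  1100000
^ 0100000
---------
  1000000

Answer: 1000000 (64)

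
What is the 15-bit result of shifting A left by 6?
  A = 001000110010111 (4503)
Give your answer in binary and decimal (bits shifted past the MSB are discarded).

Shift left by 6: drop the top 6 bit(s), append 6 zero(s) on the right.
  001000110010111  ->  discard [001000], keep [110010111], append 000000
= 110010111000000

Answer: 110010111000000 (26048)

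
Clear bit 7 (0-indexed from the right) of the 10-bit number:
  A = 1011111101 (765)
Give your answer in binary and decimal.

Mask = ~(1 << 7) = 1101111111
Bit 7 of A is 1, so AND-ing with the mask clears it to 0.
  1011111101
& 1101111111
------------
  1001111101

Answer: 1001111101 (637)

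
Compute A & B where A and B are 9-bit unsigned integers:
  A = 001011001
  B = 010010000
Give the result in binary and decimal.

Apply & to each column (1 only where both bits are 1):
  001011001
& 010010000
-----------
  000010000

Answer: 000010000 (16)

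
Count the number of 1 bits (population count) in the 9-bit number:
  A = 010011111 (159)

010011111
1-bits at positions (from bit 0 = LSB): 0, 1, 2, 3, 4, 7
Count = 6

Answer: 6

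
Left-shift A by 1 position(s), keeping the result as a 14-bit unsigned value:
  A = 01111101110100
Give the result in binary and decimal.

Shift left by 1: drop the top 1 bit(s), append 1 zero(s) on the right.
  01111101110100  ->  discard [0], keep [1111101110100], append 0
= 11111011101000

Answer: 11111011101000 (16104)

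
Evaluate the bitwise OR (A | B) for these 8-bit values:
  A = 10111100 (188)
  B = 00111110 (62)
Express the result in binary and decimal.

Apply | to each column (1 where either bit is 1):
  10111100
| 00111110
----------
  10111110

Answer: 10111110 (190)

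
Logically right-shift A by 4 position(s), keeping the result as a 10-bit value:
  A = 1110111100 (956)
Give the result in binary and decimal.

Logical shift right by 4: drop the bottom 4 bit(s), prepend 4 zero(s) on the left.
  1110111100  ->  keep [111011], discard [1100], prepend 0000
= 0000111011

Answer: 0000111011 (59)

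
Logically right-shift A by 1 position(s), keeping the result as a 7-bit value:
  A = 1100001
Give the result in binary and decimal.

Logical shift right by 1: drop the bottom 1 bit(s), prepend 1 zero(s) on the left.
  1100001  ->  keep [110000], discard [1], prepend 0
= 0110000

Answer: 0110000 (48)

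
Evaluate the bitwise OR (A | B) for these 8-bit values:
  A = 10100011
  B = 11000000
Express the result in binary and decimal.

Apply | to each column (1 where either bit is 1):
  10100011
| 11000000
----------
  11100011

Answer: 11100011 (227)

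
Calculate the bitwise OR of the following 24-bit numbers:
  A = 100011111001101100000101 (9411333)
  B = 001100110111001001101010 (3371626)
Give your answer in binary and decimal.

Apply | to each column (1 where either bit is 1):
  100011111001101100000101
| 001100110111001001101010
--------------------------
  101111111111101101101111

Answer: 101111111111101101101111 (12581743)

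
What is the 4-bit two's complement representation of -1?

1. Binary of +1:  0001
2. Invert bits:     1110
3. Add 1:           1111

Answer: 1111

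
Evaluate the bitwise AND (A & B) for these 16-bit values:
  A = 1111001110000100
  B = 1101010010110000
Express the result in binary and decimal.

Apply & to each column (1 only where both bits are 1):
  1111001110000100
& 1101010010110000
------------------
  1101000010000000

Answer: 1101000010000000 (53376)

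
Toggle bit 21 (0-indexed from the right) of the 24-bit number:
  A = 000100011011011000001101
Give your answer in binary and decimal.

Mask = 1 << 21 = 001000000000000000000000
Bit 21 of A is 0; XOR with the mask flips it to 1.
  000100011011011000001101
^ 001000000000000000000000
--------------------------
  001100011011011000001101

Answer: 001100011011011000001101 (3257869)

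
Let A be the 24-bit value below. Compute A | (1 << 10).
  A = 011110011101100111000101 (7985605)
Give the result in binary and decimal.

Mask = 1 << 10 = 000000000000010000000000
Bit 10 of A is 0, so OR-ing with the mask flips it to 1.
  011110011101100111000101
| 000000000000010000000000
--------------------------
  011110011101110111000101

Answer: 011110011101110111000101 (7986629)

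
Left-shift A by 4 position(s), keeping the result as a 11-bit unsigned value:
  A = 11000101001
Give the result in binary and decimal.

Shift left by 4: drop the top 4 bit(s), append 4 zero(s) on the right.
  11000101001  ->  discard [1100], keep [0101001], append 0000
= 01010010000

Answer: 01010010000 (656)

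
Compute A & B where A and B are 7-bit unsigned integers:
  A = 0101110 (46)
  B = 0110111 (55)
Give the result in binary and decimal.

Apply & to each column (1 only where both bits are 1):
  0101110
& 0110111
---------
  0100110

Answer: 0100110 (38)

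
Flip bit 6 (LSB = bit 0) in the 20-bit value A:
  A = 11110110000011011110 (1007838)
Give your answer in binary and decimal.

Mask = 1 << 6 = 00000000000001000000
Bit 6 of A is 1; XOR with the mask flips it to 0.
  11110110000011011110
^ 00000000000001000000
----------------------
  11110110000010011110

Answer: 11110110000010011110 (1007774)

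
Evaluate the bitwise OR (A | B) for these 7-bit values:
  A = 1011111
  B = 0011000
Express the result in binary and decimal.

Apply | to each column (1 where either bit is 1):
  1011111
| 0011000
---------
  1011111

Answer: 1011111 (95)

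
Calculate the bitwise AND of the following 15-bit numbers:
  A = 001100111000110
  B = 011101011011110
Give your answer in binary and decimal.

Apply & to each column (1 only where both bits are 1):
  001100111000110
& 011101011011110
-----------------
  001100011000110

Answer: 001100011000110 (6342)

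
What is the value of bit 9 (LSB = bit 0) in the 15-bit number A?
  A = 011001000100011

Bit 9 is the 10th from the right.
  011001000100011
       ^
That bit is 1.

Answer: 1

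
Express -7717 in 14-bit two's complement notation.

1. Binary of +7717:  01111000100101
2. Invert bits:     10000111011010
3. Add 1:           10000111011011

Answer: 10000111011011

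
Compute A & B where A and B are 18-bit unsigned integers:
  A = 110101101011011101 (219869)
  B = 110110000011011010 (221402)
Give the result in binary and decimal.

Apply & to each column (1 only where both bits are 1):
  110101101011011101
& 110110000011011010
--------------------
  110100000011011000

Answer: 110100000011011000 (213208)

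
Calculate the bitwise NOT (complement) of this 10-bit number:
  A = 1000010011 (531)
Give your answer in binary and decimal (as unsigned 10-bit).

Flip each bit (0->1, 1->0):
  1000010011
  0111101100

Answer: 0111101100 (492)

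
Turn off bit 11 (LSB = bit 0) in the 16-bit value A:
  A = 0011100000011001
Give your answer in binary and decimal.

Mask = ~(1 << 11) = 1111011111111111
Bit 11 of A is 1, so AND-ing with the mask clears it to 0.
  0011100000011001
& 1111011111111111
------------------
  0011000000011001

Answer: 0011000000011001 (12313)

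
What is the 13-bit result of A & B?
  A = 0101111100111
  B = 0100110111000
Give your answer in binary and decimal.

Apply & to each column (1 only where both bits are 1):
  0101111100111
& 0100110111000
---------------
  0100110100000

Answer: 0100110100000 (2464)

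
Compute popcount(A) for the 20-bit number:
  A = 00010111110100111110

00010111110100111110
1-bits at positions (from bit 0 = LSB): 1, 2, 3, 4, 5, 8, 10, 11, 12, 13, 14, 16
Count = 12

Answer: 12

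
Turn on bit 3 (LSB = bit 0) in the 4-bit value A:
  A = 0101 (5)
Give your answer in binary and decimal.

Mask = 1 << 3 = 1000
Bit 3 of A is 0, so OR-ing with the mask flips it to 1.
  0101
| 1000
------
  1101

Answer: 1101 (13)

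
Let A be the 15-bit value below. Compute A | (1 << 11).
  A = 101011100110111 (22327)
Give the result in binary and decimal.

Mask = 1 << 11 = 000100000000000
Bit 11 of A is 0, so OR-ing with the mask flips it to 1.
  101011100110111
| 000100000000000
-----------------
  101111100110111

Answer: 101111100110111 (24375)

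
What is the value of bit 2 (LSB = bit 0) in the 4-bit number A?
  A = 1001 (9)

Bit 2 is the 3rd from the right.
  1001
   ^
That bit is 0.

Answer: 0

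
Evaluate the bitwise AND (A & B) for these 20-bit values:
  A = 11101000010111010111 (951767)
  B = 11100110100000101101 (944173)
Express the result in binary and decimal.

Apply & to each column (1 only where both bits are 1):
  11101000010111010111
& 11100110100000101101
----------------------
  11100000000000000101

Answer: 11100000000000000101 (917509)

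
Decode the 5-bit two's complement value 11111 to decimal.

MSB is 1, so the value is negative. Find the magnitude:
1. Invert bits:  00000
2. Add 1:        00001  = 1
3. Apply sign:   -1

Answer: -1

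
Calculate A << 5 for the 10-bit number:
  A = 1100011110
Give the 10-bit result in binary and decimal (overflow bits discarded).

Shift left by 5: drop the top 5 bit(s), append 5 zero(s) on the right.
  1100011110  ->  discard [11000], keep [11110], append 00000
= 1111000000

Answer: 1111000000 (960)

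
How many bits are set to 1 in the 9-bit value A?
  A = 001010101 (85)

001010101
1-bits at positions (from bit 0 = LSB): 0, 2, 4, 6
Count = 4

Answer: 4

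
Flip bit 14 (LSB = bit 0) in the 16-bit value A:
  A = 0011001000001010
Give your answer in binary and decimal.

Mask = 1 << 14 = 0100000000000000
Bit 14 of A is 0; XOR with the mask flips it to 1.
  0011001000001010
^ 0100000000000000
------------------
  0111001000001010

Answer: 0111001000001010 (29194)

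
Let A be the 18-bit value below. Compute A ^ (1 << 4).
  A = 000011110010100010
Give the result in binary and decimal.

Mask = 1 << 4 = 000000000000010000
Bit 4 of A is 0; XOR with the mask flips it to 1.
  000011110010100010
^ 000000000000010000
--------------------
  000011110010110010

Answer: 000011110010110010 (15538)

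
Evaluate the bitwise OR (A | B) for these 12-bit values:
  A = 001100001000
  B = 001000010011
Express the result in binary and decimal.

Apply | to each column (1 where either bit is 1):
  001100001000
| 001000010011
--------------
  001100011011

Answer: 001100011011 (795)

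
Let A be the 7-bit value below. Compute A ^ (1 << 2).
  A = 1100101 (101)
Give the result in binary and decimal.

Mask = 1 << 2 = 0000100
Bit 2 of A is 1; XOR with the mask flips it to 0.
  1100101
^ 0000100
---------
  1100001

Answer: 1100001 (97)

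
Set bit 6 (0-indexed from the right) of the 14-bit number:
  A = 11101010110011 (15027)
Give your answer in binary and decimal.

Mask = 1 << 6 = 00000001000000
Bit 6 of A is 0, so OR-ing with the mask flips it to 1.
  11101010110011
| 00000001000000
----------------
  11101011110011

Answer: 11101011110011 (15091)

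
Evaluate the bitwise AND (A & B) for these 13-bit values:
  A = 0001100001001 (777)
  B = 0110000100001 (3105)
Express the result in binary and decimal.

Apply & to each column (1 only where both bits are 1):
  0001100001001
& 0110000100001
---------------
  0000000000001

Answer: 0000000000001 (1)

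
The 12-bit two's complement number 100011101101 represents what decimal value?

MSB is 1, so the value is negative. Find the magnitude:
1. Invert bits:  011100010010
2. Add 1:        011100010011  = 1811
3. Apply sign:   -1811

Answer: -1811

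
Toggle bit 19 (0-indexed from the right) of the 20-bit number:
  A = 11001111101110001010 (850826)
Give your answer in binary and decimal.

Mask = 1 << 19 = 10000000000000000000
Bit 19 of A is 1; XOR with the mask flips it to 0.
  11001111101110001010
^ 10000000000000000000
----------------------
  01001111101110001010

Answer: 01001111101110001010 (326538)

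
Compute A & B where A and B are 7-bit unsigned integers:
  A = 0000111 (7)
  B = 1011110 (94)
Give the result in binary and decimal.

Apply & to each column (1 only where both bits are 1):
  0000111
& 1011110
---------
  0000110

Answer: 0000110 (6)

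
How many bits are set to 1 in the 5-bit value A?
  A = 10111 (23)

10111
1-bits at positions (from bit 0 = LSB): 0, 1, 2, 4
Count = 4

Answer: 4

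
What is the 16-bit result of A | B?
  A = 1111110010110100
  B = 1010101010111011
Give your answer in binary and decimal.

Apply | to each column (1 where either bit is 1):
  1111110010110100
| 1010101010111011
------------------
  1111111010111111

Answer: 1111111010111111 (65215)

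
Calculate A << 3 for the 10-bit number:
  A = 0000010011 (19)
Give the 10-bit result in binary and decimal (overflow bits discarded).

Shift left by 3: drop the top 3 bit(s), append 3 zero(s) on the right.
  0000010011  ->  discard [000], keep [0010011], append 000
= 0010011000

Answer: 0010011000 (152)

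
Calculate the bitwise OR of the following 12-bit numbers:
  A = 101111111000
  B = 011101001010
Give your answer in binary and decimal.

Apply | to each column (1 where either bit is 1):
  101111111000
| 011101001010
--------------
  111111111010

Answer: 111111111010 (4090)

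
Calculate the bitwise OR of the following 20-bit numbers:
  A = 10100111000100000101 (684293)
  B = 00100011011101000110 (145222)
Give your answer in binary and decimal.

Apply | to each column (1 where either bit is 1):
  10100111000100000101
| 00100011011101000110
----------------------
  10100111011101000111

Answer: 10100111011101000111 (685895)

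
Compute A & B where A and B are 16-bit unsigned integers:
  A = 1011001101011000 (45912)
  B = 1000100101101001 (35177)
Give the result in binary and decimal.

Apply & to each column (1 only where both bits are 1):
  1011001101011000
& 1000100101101001
------------------
  1000000101001000

Answer: 1000000101001000 (33096)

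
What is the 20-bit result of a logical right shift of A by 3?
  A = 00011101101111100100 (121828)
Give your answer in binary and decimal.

Logical shift right by 3: drop the bottom 3 bit(s), prepend 3 zero(s) on the left.
  00011101101111100100  ->  keep [00011101101111100], discard [100], prepend 000
= 00000011101101111100

Answer: 00000011101101111100 (15228)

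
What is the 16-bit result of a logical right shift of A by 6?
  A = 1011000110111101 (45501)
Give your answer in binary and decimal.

Logical shift right by 6: drop the bottom 6 bit(s), prepend 6 zero(s) on the left.
  1011000110111101  ->  keep [1011000110], discard [111101], prepend 000000
= 0000001011000110

Answer: 0000001011000110 (710)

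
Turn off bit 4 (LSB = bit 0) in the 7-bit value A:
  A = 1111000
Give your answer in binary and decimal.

Mask = ~(1 << 4) = 1101111
Bit 4 of A is 1, so AND-ing with the mask clears it to 0.
  1111000
& 1101111
---------
  1101000

Answer: 1101000 (104)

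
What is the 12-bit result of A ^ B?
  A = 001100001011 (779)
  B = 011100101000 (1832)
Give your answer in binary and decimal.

Apply ^ to each column (1 where bits differ):
  001100001011
^ 011100101000
--------------
  010000100011

Answer: 010000100011 (1059)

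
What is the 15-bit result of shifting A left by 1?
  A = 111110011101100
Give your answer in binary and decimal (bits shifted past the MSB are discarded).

Shift left by 1: drop the top 1 bit(s), append 1 zero(s) on the right.
  111110011101100  ->  discard [1], keep [11110011101100], append 0
= 111100111011000

Answer: 111100111011000 (31192)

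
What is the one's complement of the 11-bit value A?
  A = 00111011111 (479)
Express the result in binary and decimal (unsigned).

Flip each bit (0->1, 1->0):
  00111011111
  11000100000

Answer: 11000100000 (1568)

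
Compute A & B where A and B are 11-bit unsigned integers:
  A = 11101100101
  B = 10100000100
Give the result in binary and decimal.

Apply & to each column (1 only where both bits are 1):
  11101100101
& 10100000100
-------------
  10100000100

Answer: 10100000100 (1284)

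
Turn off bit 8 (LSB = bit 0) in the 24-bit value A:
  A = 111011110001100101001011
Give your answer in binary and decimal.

Mask = ~(1 << 8) = 111111111111111011111111
Bit 8 of A is 1, so AND-ing with the mask clears it to 0.
  111011110001100101001011
& 111111111111111011111111
--------------------------
  111011110001100001001011

Answer: 111011110001100001001011 (15669323)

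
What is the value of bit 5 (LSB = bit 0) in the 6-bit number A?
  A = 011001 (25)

Bit 5 is the 6th from the right.
  011001
  ^
That bit is 0.

Answer: 0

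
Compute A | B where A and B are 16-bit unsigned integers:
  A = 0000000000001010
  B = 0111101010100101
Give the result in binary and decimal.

Apply | to each column (1 where either bit is 1):
  0000000000001010
| 0111101010100101
------------------
  0111101010101111

Answer: 0111101010101111 (31407)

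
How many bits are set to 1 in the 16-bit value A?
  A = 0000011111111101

0000011111111101
1-bits at positions (from bit 0 = LSB): 0, 2, 3, 4, 5, 6, 7, 8, 9, 10
Count = 10

Answer: 10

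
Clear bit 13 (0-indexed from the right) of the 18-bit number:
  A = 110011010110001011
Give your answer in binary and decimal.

Mask = ~(1 << 13) = 111101111111111111
Bit 13 of A is 1, so AND-ing with the mask clears it to 0.
  110011010110001011
& 111101111111111111
--------------------
  110001010110001011

Answer: 110001010110001011 (202123)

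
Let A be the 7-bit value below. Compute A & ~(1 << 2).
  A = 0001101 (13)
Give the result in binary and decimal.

Mask = ~(1 << 2) = 1111011
Bit 2 of A is 1, so AND-ing with the mask clears it to 0.
  0001101
& 1111011
---------
  0001001

Answer: 0001001 (9)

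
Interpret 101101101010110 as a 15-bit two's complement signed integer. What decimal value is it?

MSB is 1, so the value is negative. Find the magnitude:
1. Invert bits:  010010010101001
2. Add 1:        010010010101010  = 9386
3. Apply sign:   -9386

Answer: -9386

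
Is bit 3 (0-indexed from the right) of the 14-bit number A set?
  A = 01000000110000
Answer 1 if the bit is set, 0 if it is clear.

Bit 3 is the 4th from the right.
  01000000110000
            ^
That bit is 0.

Answer: 0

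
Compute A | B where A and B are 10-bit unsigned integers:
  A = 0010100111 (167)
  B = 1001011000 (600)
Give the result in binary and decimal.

Apply | to each column (1 where either bit is 1):
  0010100111
| 1001011000
------------
  1011111111

Answer: 1011111111 (767)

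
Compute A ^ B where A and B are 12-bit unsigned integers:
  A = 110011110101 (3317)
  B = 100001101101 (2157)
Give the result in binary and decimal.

Apply ^ to each column (1 where bits differ):
  110011110101
^ 100001101101
--------------
  010010011000

Answer: 010010011000 (1176)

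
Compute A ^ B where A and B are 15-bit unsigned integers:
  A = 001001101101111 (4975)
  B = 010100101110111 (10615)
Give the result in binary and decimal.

Apply ^ to each column (1 where bits differ):
  001001101101111
^ 010100101110111
-----------------
  011101000011000

Answer: 011101000011000 (14872)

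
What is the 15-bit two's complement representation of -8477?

1. Binary of +8477:  010000100011101
2. Invert bits:     101111011100010
3. Add 1:           101111011100011

Answer: 101111011100011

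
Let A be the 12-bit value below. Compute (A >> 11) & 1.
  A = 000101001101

Bit 11 is the 12th from the right.
  000101001101
  ^
That bit is 0.

Answer: 0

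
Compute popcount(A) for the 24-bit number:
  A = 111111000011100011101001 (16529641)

111111000011100011101001
1-bits at positions (from bit 0 = LSB): 0, 3, 5, 6, 7, 11, 12, 13, 18, 19, 20, 21, 22, 23
Count = 14

Answer: 14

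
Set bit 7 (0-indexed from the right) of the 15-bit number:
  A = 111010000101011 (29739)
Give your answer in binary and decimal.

Mask = 1 << 7 = 000000010000000
Bit 7 of A is 0, so OR-ing with the mask flips it to 1.
  111010000101011
| 000000010000000
-----------------
  111010010101011

Answer: 111010010101011 (29867)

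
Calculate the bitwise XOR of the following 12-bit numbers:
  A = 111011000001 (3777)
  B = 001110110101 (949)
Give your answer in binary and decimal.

Apply ^ to each column (1 where bits differ):
  111011000001
^ 001110110101
--------------
  110101110100

Answer: 110101110100 (3444)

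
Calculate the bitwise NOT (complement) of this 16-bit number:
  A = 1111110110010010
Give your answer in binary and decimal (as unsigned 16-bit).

Flip each bit (0->1, 1->0):
  1111110110010010
  0000001001101101

Answer: 0000001001101101 (621)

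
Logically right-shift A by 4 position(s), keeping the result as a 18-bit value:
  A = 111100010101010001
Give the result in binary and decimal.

Logical shift right by 4: drop the bottom 4 bit(s), prepend 4 zero(s) on the left.
  111100010101010001  ->  keep [11110001010101], discard [0001], prepend 0000
= 000011110001010101

Answer: 000011110001010101 (15445)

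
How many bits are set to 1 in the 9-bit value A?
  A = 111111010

111111010
1-bits at positions (from bit 0 = LSB): 1, 3, 4, 5, 6, 7, 8
Count = 7

Answer: 7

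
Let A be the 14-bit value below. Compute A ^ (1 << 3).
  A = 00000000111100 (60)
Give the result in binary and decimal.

Mask = 1 << 3 = 00000000001000
Bit 3 of A is 1; XOR with the mask flips it to 0.
  00000000111100
^ 00000000001000
----------------
  00000000110100

Answer: 00000000110100 (52)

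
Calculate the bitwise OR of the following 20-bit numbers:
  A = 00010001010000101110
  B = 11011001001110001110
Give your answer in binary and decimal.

Apply | to each column (1 where either bit is 1):
  00010001010000101110
| 11011001001110001110
----------------------
  11011001011110101110

Answer: 11011001011110101110 (890798)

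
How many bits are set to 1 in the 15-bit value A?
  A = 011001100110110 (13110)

011001100110110
1-bits at positions (from bit 0 = LSB): 1, 2, 4, 5, 8, 9, 12, 13
Count = 8

Answer: 8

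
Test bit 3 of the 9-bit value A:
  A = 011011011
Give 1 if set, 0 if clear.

Bit 3 is the 4th from the right.
  011011011
       ^
That bit is 1.

Answer: 1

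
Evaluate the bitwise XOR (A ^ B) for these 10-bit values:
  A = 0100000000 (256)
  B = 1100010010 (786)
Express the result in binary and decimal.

Apply ^ to each column (1 where bits differ):
  0100000000
^ 1100010010
------------
  1000010010

Answer: 1000010010 (530)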